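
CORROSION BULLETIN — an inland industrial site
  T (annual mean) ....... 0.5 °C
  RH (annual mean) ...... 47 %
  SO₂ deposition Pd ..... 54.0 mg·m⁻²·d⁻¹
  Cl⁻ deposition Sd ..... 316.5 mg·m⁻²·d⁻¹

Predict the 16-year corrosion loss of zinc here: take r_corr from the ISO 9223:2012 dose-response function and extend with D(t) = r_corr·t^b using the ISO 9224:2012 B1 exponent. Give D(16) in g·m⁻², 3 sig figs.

D(16) = 78.9 g·m⁻²

zinc: temperature factor f = +0.038·(-9.5) = -0.3610
  SO₂ term: 0.0129·54.0^0.44·exp(0.046·47-0.3610) = 0.4519
  Sd branch = 0.0175·Sd^0.57·e^(0.008·RH+0.085·T) = 0.708 μm/a
  sum: 0.4519 + 0.708 → r_corr = 1.16 μm/a
Power-law: D(16) = r_corr · 16^0.813
  D(16) = 1.16 × 16^0.813 = 1.16 × 9.527 = 11.05 μm
  Mass loss = 11.05 μm × 7.14 g/cm³ = 78.89 g·m⁻²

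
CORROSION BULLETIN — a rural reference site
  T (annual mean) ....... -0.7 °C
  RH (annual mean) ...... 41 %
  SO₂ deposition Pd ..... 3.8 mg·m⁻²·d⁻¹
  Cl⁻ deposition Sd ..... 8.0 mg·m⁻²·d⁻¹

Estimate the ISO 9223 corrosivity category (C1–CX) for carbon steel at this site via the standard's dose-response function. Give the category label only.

C2

carbon steel: f(T) = +0.150·(T−10) [T≤10 °C] = -1.6050
  sulphur-dioxide contribution → 1.616 μm/a
  chloride contribution → 1.393 μm/a
  total first-year rate 3.009 μm/a
3.01 μm/a falls in (1.3, 25] for carbon steel → category C2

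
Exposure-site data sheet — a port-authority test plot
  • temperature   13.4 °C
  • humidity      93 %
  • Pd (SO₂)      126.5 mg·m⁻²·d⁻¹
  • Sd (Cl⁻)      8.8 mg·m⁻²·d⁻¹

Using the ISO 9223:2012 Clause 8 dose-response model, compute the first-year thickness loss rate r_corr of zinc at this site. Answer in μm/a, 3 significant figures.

r_corr = 6.54 μm/a

zinc: f(T) = -0.071·(T−10) [T>10 °C] = -0.2414
  sulphur-dioxide contribution → 6.146 μm/a
  chloride contribution → 0.3973 μm/a
  total first-year rate 6.543 μm/a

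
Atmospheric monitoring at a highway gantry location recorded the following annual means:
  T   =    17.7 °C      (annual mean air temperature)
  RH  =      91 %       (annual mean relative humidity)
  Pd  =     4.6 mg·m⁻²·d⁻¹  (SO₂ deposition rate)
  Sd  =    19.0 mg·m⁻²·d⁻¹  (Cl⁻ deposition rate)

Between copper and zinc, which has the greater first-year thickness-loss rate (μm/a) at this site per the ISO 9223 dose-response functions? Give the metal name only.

copper

copper: f(T) = -0.080·(T−10) [T>10 °C] = -0.6160
  sulphur-dioxide contribution → 0.9137 μm/a
  chloride contribution → 1.43 μm/a
  ⇒ r_corr(copper) = 2.344 μm/a
zinc: temperature factor f = -0.071·(7.7) = -0.5467
  sulphur-dioxide contribution → 0.961 μm/a
  chloride contribution → 0.874 μm/a
  total first-year rate 1.835 μm/a
Ordering by μm/a: copper (2.34) > zinc (1.83)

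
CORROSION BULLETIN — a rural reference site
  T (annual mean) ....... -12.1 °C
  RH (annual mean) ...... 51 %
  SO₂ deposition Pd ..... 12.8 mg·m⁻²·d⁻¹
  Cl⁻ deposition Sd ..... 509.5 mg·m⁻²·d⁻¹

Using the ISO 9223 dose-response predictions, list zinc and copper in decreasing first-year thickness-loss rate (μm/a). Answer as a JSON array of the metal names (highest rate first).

zinc: temperature factor f = +0.038·(-22.1) = -0.8398
  sulphur-dioxide contribution → 0.1786 μm/a
  chloride contribution → 0.3286 μm/a
  ⇒ r_corr(zinc) = 0.5072 μm/a
copper: T≤10 °C ⇒ hinge +0.126·(-12.1−10) = -2.7846
  sulphur-dioxide contribution → 0.01287 μm/a
  chloride contribution → 0.1912 μm/a
  ⇒ r_corr(copper) = 0.2041 μm/a
Ordering by μm/a: zinc (0.507) > copper (0.204)

["zinc", "copper"]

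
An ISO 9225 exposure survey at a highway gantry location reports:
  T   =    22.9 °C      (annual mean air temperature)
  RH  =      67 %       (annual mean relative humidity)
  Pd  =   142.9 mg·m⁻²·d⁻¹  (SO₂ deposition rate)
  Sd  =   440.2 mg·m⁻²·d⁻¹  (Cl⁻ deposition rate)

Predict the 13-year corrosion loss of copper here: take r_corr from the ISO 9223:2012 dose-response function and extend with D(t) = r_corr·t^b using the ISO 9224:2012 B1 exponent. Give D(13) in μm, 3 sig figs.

copper: temperature factor f = -0.080·(12.9) = -1.0320
  SO₂ term: 0.0053·142.9^0.26·exp(0.059·67-1.0320) = 0.3574
  Sd branch = 0.01025·Sd^0.27·e^(0.036·RH+0.049·T) = 1.817 μm/a
  sum: 0.3574 + 1.817 → r_corr = 2.174 μm/a
ISO 9224: D(t) = r_corr · t^b with b = 0.667 (copper, B1)
  D(13) = 2.174 × 13^0.667 = 2.174 × 5.534 = 12.03 μm

D(13) = 12.0 μm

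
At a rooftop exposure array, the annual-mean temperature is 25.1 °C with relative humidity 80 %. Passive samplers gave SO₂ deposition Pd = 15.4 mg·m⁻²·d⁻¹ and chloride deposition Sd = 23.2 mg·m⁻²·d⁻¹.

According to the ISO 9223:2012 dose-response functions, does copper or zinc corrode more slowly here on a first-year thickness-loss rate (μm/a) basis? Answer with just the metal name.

copper

copper: f(T) = -0.080·(T−10) [T>10 °C] = -1.2080
  SO₂ term: 0.0053·15.4^0.26·exp(0.059·80-1.2080) = 0.3616
  Sd branch = 0.01025·Sd^0.27·e^(0.036·RH+0.049·T) = 1.46 μm/a
  r_corr = 0.3616 + 1.46 = 1.822 μm/a
zinc: T>10 °C ⇒ hinge -0.071·(25.1−10) = -1.0721
  Pd branch = 0.0129·Pd^0.44·e^(0.046·RH+f) = 0.583 μm/a
  Cl⁻ term: 0.0175·23.2^0.57·exp(0.008·80+0.085·25.1) = 1.682
  sum: 0.583 + 1.682 → r_corr = 2.265 μm/a
Ordering by μm/a: zinc (2.27) > copper (1.82)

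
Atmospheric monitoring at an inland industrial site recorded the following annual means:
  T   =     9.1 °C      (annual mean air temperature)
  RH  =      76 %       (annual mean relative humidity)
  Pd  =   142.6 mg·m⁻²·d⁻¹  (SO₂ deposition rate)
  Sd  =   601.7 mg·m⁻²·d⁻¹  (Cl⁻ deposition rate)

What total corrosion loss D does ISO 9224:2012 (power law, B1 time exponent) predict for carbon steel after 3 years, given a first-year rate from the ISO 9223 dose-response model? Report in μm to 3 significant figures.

carbon steel: T≤10 °C ⇒ hinge +0.150·(9.1−10) = -0.1350
  Pd branch = 1.77·Pd^0.52·e^(0.02·RH+f) = 93.24 μm/a
  Sd branch = 0.102·Sd^0.62·e^(0.033·RH+0.04·T) = 95.3 μm/a
  sum: 93.24 + 95.3 → r_corr = 188.5 μm/a
Long-term exponent b (ISO 9224 Table 2, B1) = 0.523
  D(3) = 188.5 × 3^0.523 = 188.5 × 1.776 = 334.9 μm

D(3) = 335 μm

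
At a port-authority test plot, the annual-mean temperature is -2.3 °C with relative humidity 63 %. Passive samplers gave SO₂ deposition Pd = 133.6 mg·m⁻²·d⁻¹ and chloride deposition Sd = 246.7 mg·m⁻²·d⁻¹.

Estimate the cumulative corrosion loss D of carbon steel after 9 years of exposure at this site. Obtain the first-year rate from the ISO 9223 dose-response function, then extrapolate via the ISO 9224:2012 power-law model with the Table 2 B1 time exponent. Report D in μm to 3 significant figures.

D(9) = 111 μm

carbon steel: f(T) = +0.150·(T−10) [T≤10 °C] = -1.8450
  sulphur-dioxide contribution → 12.57 μm/a
  chloride contribution → 22.63 μm/a
  total first-year rate 35.2 μm/a
Long-term exponent b (ISO 9224 Table 2, B1) = 0.523
  D(9) = 35.2 × 9^0.523 = 35.2 × 3.156 = 111.1 μm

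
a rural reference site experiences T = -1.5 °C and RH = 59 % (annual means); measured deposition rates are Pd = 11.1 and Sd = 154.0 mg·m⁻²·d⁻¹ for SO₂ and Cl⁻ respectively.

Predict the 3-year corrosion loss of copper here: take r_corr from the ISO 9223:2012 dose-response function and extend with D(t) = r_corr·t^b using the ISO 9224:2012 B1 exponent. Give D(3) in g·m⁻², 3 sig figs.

copper: temperature factor f = +0.126·(-11.5) = -1.4490
  Pd branch = 0.0053·Pd^0.26·e^(0.059·RH+f) = 0.0756 μm/a
  Cl⁻ term: 0.01025·154.0^0.27·exp(0.036·59+0.049·-1.5) = 0.3104
  r_corr = 0.0756 + 0.3104 = 0.386 μm/a
ISO 9224: D(t) = r_corr · t^b with b = 0.667 (copper, B1)
  D(3) = 0.386 × 3^0.667 = 0.386 × 2.081 = 0.8031 μm
  Mass loss = 0.8031 μm × 8.96 g/cm³ = 7.196 g·m⁻²

D(3) = 7.20 g·m⁻²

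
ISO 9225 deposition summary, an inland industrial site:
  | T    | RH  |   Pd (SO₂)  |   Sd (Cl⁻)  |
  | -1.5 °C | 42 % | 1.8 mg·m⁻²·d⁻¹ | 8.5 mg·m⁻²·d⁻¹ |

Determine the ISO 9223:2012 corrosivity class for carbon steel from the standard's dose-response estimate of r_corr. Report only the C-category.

C2

carbon steel: temperature factor f = +0.150·(-11.5) = -1.7250
  Pd branch = 1.77·Pd^0.52·e^(0.02·RH+f) = 0.9917 μm/a
  Sd branch = 0.102·Sd^0.62·e^(0.033·RH+0.04·T) = 1.448 μm/a
  sum: 0.9917 + 1.448 → r_corr = 2.439 μm/a
Category bounds: 1.3…25 μm/a bracket r_corr ⇒ C2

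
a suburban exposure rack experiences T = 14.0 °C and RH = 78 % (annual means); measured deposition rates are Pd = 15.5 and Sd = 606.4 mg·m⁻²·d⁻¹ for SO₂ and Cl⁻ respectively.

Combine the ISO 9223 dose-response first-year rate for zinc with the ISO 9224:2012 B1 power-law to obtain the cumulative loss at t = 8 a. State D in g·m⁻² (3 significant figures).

zinc: T>10 °C ⇒ hinge -0.071·(14.0−10) = -0.2840
  sulphur-dioxide contribution → 1.173 μm/a
  chloride contribution → 4.14 μm/a
  total first-year rate 5.313 μm/a
ISO 9224: D(t) = r_corr · t^b with b = 0.813 (zinc, B1)
  D(8) = 5.313 × 8^0.813 = 5.313 × 5.423 = 28.81 μm
  Mass loss = 28.81 μm × 7.14 g/cm³ = 205.7 g·m⁻²

D(8) = 206 g·m⁻²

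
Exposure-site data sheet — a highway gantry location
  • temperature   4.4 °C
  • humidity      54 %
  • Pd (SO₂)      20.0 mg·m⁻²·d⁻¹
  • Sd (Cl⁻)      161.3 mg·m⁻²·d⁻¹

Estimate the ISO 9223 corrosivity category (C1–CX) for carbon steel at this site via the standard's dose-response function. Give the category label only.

C3

carbon steel: f(T) = +0.150·(T−10) [T≤10 °C] = -0.8400
  Pd branch = 1.77·Pd^0.52·e^(0.02·RH+f) = 10.68 μm/a
  Cl⁻ term: 0.102·161.3^0.62·exp(0.033·54+0.04·4.4) = 16.89
  r_corr = 10.68 + 16.89 = 27.58 μm/a
27.6 μm/a falls in (25, 50] for carbon steel → category C3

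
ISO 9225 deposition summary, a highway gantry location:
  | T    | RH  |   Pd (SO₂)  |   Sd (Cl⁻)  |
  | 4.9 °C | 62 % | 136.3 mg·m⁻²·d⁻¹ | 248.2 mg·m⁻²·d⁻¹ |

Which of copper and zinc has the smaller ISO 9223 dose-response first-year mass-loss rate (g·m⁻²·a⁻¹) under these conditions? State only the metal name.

copper: temperature factor f = +0.126·(-5.1) = -0.6426
  sulphur-dioxide contribution → 0.388 μm/a
  chloride contribution → 0.5382 μm/a
  total first-year rate 0.9262 μm/a
  mass loss = 0.9262 μm/a × 8.96 g/cm³ = 8.299 g·m⁻²·a⁻¹
zinc: f(T) = +0.038·(T−10) [T≤10 °C] = -0.1938
  sulphur-dioxide contribution → 1.6 μm/a
  chloride contribution → 1.01 μm/a
  ⇒ r_corr(zinc) = 2.61 μm/a
  mass loss = 2.61 μm/a × 7.14 g/cm³ = 18.64 g·m⁻²·a⁻¹
Ordering by g·m⁻²·a⁻¹: zinc (18.6) > copper (8.3)

copper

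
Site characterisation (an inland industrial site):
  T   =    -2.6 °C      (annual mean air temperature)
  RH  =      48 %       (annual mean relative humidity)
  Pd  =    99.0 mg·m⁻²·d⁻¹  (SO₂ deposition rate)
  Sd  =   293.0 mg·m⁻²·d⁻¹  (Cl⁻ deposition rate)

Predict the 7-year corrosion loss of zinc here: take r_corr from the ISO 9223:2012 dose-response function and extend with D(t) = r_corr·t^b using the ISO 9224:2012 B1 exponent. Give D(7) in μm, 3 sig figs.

zinc: T≤10 °C ⇒ hinge +0.038·(-2.6−10) = -0.4788
  sulphur-dioxide contribution → 0.5491 μm/a
  chloride contribution → 0.5247 μm/a
  ⇒ r_corr(zinc) = 1.074 μm/a
Power-law: D(7) = r_corr · 7^0.813
  D(7) = 1.074 × 7^0.813 = 1.074 × 4.865 = 5.224 μm

D(7) = 5.22 μm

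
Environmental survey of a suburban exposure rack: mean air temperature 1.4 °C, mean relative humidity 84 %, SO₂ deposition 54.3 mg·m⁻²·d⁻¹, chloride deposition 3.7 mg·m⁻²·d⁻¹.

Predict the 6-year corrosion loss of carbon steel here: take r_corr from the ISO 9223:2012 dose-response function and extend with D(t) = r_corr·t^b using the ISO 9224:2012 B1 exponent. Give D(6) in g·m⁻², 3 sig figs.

D(6) = 496 g·m⁻²

carbon steel: temperature factor f = +0.150·(-8.6) = -1.2900
  sulphur-dioxide contribution → 20.87 μm/a
  chloride contribution → 3.882 μm/a
  total first-year rate 24.75 μm/a
Long-term exponent b (ISO 9224 Table 2, B1) = 0.523
  D(6) = 24.75 × 6^0.523 = 24.75 × 2.553 = 63.17 μm
  Mass loss = 63.17 μm × 7.85 g/cm³ = 495.9 g·m⁻²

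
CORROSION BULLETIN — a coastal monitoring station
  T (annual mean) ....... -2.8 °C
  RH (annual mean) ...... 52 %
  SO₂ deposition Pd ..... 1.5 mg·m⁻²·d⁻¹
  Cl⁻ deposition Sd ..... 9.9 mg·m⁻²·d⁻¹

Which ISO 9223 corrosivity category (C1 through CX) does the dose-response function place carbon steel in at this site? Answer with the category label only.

C2

carbon steel: temperature factor f = +0.150·(-12.8) = -1.9200
  Pd branch = 1.77·Pd^0.52·e^(0.02·RH+f) = 0.9065 μm/a
  Sd branch = 0.102·Sd^0.62·e^(0.033·RH+0.04·T) = 2.101 μm/a
  r_corr = 0.9065 + 2.101 = 3.008 μm/a
Category bounds: 1.3…25 μm/a bracket r_corr ⇒ C2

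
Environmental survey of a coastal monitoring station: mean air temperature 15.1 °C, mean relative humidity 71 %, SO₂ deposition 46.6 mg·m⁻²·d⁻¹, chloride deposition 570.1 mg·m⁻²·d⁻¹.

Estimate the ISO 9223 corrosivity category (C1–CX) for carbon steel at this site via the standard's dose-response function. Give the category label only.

C5

carbon steel: temperature factor f = -0.054·(5.1) = -0.2754
  SO₂ term: 1.77·46.6^0.52·exp(0.02·71-0.2754) = 40.99
  Sd branch = 0.102·Sd^0.62·e^(0.033·RH+0.04·T) = 99.35 μm/a
  sum: 40.99 + 99.35 → r_corr = 140.3 μm/a
Category bounds: 80…200 μm/a bracket r_corr ⇒ C5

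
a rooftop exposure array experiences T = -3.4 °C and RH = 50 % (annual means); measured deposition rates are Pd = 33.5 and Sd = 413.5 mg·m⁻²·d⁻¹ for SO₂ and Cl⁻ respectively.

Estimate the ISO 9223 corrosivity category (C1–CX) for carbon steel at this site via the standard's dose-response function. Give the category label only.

C2

carbon steel: f(T) = +0.150·(T−10) [T≤10 °C] = -2.0100
  SO₂ term: 1.77·33.5^0.52·exp(0.02·50-2.0100) = 4.003
  Cl⁻ term: 0.102·413.5^0.62·exp(0.033·50+0.04·-3.4) = 19.42
  r_corr = 4.003 + 19.42 = 23.43 μm/a
Category bounds: 1.3…25 μm/a bracket r_corr ⇒ C2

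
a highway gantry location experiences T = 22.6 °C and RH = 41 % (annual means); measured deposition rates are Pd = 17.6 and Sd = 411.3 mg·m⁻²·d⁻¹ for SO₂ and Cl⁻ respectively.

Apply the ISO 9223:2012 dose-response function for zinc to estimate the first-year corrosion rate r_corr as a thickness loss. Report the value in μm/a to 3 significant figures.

zinc: f(T) = -0.071·(T−10) [T>10 °C] = -0.8946
  Pd branch = 0.0129·Pd^0.44·e^(0.046·RH+f) = 0.1228 μm/a
  Cl⁻ term: 0.0175·411.3^0.57·exp(0.008·41+0.085·22.6) = 5.127
  r_corr = 0.1228 + 5.127 = 5.249 μm/a

r_corr = 5.25 μm/a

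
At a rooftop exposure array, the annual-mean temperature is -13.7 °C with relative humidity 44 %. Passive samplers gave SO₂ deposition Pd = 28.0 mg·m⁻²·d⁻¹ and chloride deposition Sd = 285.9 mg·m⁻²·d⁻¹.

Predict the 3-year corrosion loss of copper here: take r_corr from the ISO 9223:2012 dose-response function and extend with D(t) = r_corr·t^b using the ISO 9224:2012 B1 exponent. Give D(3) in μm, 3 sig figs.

copper: temperature factor f = +0.126·(-23.7) = -2.9862
  Pd branch = 0.0053·Pd^0.26·e^(0.059·RH+f) = 0.008532 μm/a
  Sd branch = 0.01025·Sd^0.27·e^(0.036·RH+0.049·T) = 0.1176 μm/a
  sum: 0.008532 + 0.1176 → r_corr = 0.1261 μm/a
Power-law: D(3) = r_corr · 3^0.667
  D(3) = 0.1261 × 3^0.667 = 0.1261 × 2.081 = 0.2624 μm

D(3) = 0.262 μm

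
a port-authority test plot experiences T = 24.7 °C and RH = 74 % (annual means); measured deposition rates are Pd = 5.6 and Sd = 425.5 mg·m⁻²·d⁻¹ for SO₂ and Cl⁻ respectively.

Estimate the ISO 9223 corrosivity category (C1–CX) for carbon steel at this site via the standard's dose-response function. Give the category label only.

C5

carbon steel: f(T) = -0.054·(T−10) [T>10 °C] = -0.7938
  SO₂ term: 1.77·5.6^0.52·exp(0.02·74-0.7938) = 8.611
  Cl⁻ term: 0.102·425.5^0.62·exp(0.033·74+0.04·24.7) = 134.3
  sum: 8.611 + 134.3 → r_corr = 142.9 μm/a
143 μm/a falls in (80, 200] for carbon steel → category C5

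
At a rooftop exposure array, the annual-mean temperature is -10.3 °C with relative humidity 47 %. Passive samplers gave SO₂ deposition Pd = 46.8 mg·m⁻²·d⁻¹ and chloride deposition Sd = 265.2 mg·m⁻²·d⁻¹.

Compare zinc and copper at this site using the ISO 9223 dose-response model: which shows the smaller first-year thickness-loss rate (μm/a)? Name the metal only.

zinc: temperature factor f = +0.038·(-20.3) = -0.7714
  sulphur-dioxide contribution → 0.2815 μm/a
  chloride contribution → 0.2556 μm/a
  ⇒ r_corr(zinc) = 0.5371 μm/a
copper: f(T) = +0.126·(T−10) [T≤10 °C] = -2.5578
  sulphur-dioxide contribution → 0.01786 μm/a
  chloride contribution → 0.1516 μm/a
  total first-year rate 0.1695 μm/a
Ordering by μm/a: zinc (0.537) > copper (0.169)

copper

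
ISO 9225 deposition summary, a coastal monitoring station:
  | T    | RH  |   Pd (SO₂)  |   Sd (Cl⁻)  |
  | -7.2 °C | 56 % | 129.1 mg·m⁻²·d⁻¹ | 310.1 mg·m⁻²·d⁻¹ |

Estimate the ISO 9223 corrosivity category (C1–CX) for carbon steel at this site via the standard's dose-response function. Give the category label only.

C2

carbon steel: f(T) = +0.150·(T−10) [T≤10 °C] = -2.5800
  Pd branch = 1.77·Pd^0.52·e^(0.02·RH+f) = 5.147 μm/a
  Cl⁻ term: 0.102·310.1^0.62·exp(0.033·56+0.04·-7.2) = 17.01
  sum: 5.147 + 17.01 → r_corr = 22.16 μm/a
Category bounds: 1.3…25 μm/a bracket r_corr ⇒ C2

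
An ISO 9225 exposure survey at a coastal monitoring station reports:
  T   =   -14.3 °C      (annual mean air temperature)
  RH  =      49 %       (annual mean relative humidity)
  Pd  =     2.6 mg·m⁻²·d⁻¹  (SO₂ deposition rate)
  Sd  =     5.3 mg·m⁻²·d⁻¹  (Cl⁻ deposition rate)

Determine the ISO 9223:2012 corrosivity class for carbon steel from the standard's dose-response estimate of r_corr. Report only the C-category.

C1

carbon steel: T≤10 °C ⇒ hinge +0.150·(-14.3−10) = -3.6450
  Pd branch = 1.77·Pd^0.52·e^(0.02·RH+f) = 0.2025 μm/a
  Sd branch = 0.102·Sd^0.62·e^(0.033·RH+0.04·T) = 0.8156 μm/a
  sum: 0.2025 + 0.8156 → r_corr = 1.018 μm/a
ISO 9223 Table 2 (carbon steel): 0 < 1.02 ≤ 1.3 μm/a ⇒ C1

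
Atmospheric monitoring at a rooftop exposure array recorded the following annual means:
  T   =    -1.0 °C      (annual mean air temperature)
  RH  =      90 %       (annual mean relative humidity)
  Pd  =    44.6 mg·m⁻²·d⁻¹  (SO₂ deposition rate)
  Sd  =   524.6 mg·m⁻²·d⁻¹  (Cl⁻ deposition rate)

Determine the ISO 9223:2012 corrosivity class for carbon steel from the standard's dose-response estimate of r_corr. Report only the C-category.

carbon steel: f(T) = +0.150·(T−10) [T≤10 °C] = -1.6500
  SO₂ term: 1.77·44.6^0.52·exp(0.02·90-1.6500) = 14.82
  Cl⁻ term: 0.102·524.6^0.62·exp(0.033·90+0.04·-1.0) = 92.76
  sum: 14.82 + 92.76 → r_corr = 107.6 μm/a
108 μm/a falls in (80, 200] for carbon steel → category C5

C5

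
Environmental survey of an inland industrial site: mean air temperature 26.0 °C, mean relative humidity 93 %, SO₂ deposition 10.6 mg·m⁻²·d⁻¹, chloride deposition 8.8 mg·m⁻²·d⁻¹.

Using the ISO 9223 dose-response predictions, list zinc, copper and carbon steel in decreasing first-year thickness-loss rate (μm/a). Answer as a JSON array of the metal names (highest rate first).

["carbon steel", "copper", "zinc"]

zinc: f(T) = -0.071·(T−10) [T>10 °C] = -1.1360
  SO₂ term: 0.0129·10.6^0.44·exp(0.046·93-1.1360) = 0.8439
  Sd branch = 0.0175·Sd^0.57·e^(0.008·RH+0.085·T) = 1.16 μm/a
  r_corr = 0.8439 + 1.16 = 2.003 μm/a
copper: T>10 °C ⇒ hinge -0.080·(26.0−10) = -1.2800
  SO₂ term: 0.0053·10.6^0.26·exp(0.059·93-1.2800) = 0.6576
  Cl⁻ term: 0.01025·8.8^0.27·exp(0.036·93+0.049·26.0) = 1.875
  r_corr = 0.6576 + 1.875 = 2.533 μm/a
carbon steel: temperature factor f = -0.054·(16.0) = -0.8640
  Pd branch = 1.77·Pd^0.52·e^(0.02·RH+f) = 16.36 μm/a
  Sd branch = 0.102·Sd^0.62·e^(0.033·RH+0.04·T) = 23.92 μm/a
  r_corr = 16.36 + 23.92 = 40.27 μm/a
Ordering by μm/a: carbon steel (40.3) > copper (2.53) > zinc (2)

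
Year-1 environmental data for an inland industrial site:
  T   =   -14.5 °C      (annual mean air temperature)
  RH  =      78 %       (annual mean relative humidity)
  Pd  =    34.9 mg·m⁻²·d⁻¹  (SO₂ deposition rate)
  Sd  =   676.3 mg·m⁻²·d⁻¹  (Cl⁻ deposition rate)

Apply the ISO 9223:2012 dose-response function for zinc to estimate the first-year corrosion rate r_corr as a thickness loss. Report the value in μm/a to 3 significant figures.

r_corr = 1.27 μm/a

zinc: f(T) = +0.038·(T−10) [T≤10 °C] = -0.9310
  sulphur-dioxide contribution → 0.8777 μm/a
  chloride contribution → 0.3908 μm/a
  total first-year rate 1.269 μm/a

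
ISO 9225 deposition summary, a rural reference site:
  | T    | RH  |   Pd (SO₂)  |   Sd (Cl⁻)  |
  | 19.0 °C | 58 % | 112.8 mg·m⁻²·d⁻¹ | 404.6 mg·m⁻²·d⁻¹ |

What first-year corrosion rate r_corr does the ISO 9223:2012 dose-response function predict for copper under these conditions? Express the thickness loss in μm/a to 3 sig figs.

copper: temperature factor f = -0.080·(9.0) = -0.7200
  Pd branch = 0.0053·Pd^0.26·e^(0.059·RH+f) = 0.27 μm/a
  Cl⁻ term: 0.01025·404.6^0.27·exp(0.036·58+0.049·19.0) = 1.061
  r_corr = 0.27 + 1.061 = 1.331 μm/a

r_corr = 1.33 μm/a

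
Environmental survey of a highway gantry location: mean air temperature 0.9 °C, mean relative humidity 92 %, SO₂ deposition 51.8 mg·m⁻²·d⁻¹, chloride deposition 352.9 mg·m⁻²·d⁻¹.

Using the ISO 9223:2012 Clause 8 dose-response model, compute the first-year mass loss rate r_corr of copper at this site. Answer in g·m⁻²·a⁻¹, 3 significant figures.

r_corr = 22.4 g·m⁻²·a⁻¹

copper: temperature factor f = +0.126·(-9.1) = -1.1466
  sulphur-dioxide contribution → 1.07 μm/a
  chloride contribution → 1.433 μm/a
  total first-year rate 2.503 μm/a
Convert to mass loss: 2.503 μm/a × 8.96 g/cm³ = 22.42 g·m⁻²·a⁻¹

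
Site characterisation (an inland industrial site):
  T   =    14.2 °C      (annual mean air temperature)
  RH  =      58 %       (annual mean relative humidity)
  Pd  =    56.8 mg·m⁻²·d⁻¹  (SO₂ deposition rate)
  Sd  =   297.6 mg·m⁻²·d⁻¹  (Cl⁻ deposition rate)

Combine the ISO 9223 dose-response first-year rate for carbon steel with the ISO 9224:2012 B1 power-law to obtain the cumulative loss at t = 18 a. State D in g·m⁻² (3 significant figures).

D(18) = 2.79e+03 g·m⁻²

carbon steel: temperature factor f = -0.054·(4.2) = -0.2268
  sulphur-dioxide contribution → 36.77 μm/a
  chloride contribution → 41.7 μm/a
  ⇒ r_corr(carbon steel) = 78.48 μm/a
Long-term exponent b (ISO 9224 Table 2, B1) = 0.523
  D(18) = 78.48 × 18^0.523 = 78.48 × 4.534 = 355.8 μm
  Mass loss = 355.8 μm × 7.85 g/cm³ = 2793 g·m⁻²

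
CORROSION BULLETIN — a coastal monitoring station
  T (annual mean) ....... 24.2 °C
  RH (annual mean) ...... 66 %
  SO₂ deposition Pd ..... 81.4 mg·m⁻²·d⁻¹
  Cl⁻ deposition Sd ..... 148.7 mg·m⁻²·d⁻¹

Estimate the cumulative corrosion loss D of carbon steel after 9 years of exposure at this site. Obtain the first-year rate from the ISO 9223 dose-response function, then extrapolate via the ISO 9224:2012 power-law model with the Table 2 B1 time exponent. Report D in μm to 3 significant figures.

carbon steel: T>10 °C ⇒ hinge -0.054·(24.2−10) = -0.7668
  sulphur-dioxide contribution → 30.32 μm/a
  chloride contribution → 52.69 μm/a
  total first-year rate 83.01 μm/a
Power-law: D(9) = r_corr · 9^0.523
  D(9) = 83.01 × 9^0.523 = 83.01 × 3.156 = 261.9 μm

D(9) = 262 μm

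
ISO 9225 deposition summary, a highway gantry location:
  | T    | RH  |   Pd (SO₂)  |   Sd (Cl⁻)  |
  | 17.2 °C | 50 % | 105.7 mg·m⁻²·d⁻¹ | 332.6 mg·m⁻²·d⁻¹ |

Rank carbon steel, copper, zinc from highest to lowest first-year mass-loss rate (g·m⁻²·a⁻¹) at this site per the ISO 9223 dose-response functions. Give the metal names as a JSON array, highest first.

carbon steel: temperature factor f = -0.054·(7.2) = -0.3888
  sulphur-dioxide contribution → 36.81 μm/a
  chloride contribution → 38.69 μm/a
  ⇒ r_corr(carbon steel) = 75.49 μm/a
  mass loss = 75.49 μm/a × 7.85 g/cm³ = 592.6 g·m⁻²·a⁻¹
copper: T>10 °C ⇒ hinge -0.080·(17.2−10) = -0.5760
  sulphur-dioxide contribution → 0.1912 μm/a
  chloride contribution → 0.6909 μm/a
  ⇒ r_corr(copper) = 0.8821 μm/a
  mass loss = 0.8821 μm/a × 8.96 g/cm³ = 7.904 g·m⁻²·a⁻¹
zinc: T>10 °C ⇒ hinge -0.071·(17.2−10) = -0.5112
  sulphur-dioxide contribution → 0.5999 μm/a
  chloride contribution → 3.085 μm/a
  ⇒ r_corr(zinc) = 3.684 μm/a
  mass loss = 3.684 μm/a × 7.14 g/cm³ = 26.31 g·m⁻²·a⁻¹
Ordering by g·m⁻²·a⁻¹: carbon steel (593) > zinc (26.3) > copper (7.9)

["carbon steel", "zinc", "copper"]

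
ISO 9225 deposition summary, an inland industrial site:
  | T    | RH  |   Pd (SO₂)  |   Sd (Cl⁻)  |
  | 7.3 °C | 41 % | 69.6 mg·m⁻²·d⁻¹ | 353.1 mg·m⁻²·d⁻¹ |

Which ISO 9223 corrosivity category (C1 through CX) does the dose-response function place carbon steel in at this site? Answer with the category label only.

carbon steel: f(T) = +0.150·(T−10) [T≤10 °C] = -0.4050
  Pd branch = 1.77·Pd^0.52·e^(0.02·RH+f) = 24.34 μm/a
  Cl⁻ term: 0.102·353.1^0.62·exp(0.033·41+0.04·7.3) = 20.08
  sum: 24.34 + 20.08 → r_corr = 44.42 μm/a
ISO 9223 Table 2 (carbon steel): 25 < 44.4 ≤ 50 μm/a ⇒ C3

C3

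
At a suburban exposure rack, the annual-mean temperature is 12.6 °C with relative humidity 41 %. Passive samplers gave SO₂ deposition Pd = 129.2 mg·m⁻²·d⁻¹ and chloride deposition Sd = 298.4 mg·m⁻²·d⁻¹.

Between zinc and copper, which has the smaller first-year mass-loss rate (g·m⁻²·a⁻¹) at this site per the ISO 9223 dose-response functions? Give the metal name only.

copper

zinc: temperature factor f = -0.071·(2.6) = -0.1846
  sulphur-dioxide contribution → 0.6004 μm/a
  chloride contribution → 1.825 μm/a
  total first-year rate 2.425 μm/a
  mass loss = 2.425 μm/a × 7.14 g/cm³ = 17.32 g·m⁻²·a⁻¹
copper: T>10 °C ⇒ hinge -0.080·(12.6−10) = -0.2080
  sulphur-dioxide contribution → 0.1712 μm/a
  chloride contribution → 0.3873 μm/a
  total first-year rate 0.5585 μm/a
  mass loss = 0.5585 μm/a × 8.96 g/cm³ = 5.004 g·m⁻²·a⁻¹
Ordering by g·m⁻²·a⁻¹: zinc (17.3) > copper (5)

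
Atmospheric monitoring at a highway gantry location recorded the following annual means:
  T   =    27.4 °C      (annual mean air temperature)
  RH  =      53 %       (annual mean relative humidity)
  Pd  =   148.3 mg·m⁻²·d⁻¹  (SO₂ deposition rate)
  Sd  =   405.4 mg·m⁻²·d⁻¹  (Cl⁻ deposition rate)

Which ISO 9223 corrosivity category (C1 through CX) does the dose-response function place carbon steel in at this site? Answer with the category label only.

C5

carbon steel: temperature factor f = -0.054·(17.4) = -0.9396
  Pd branch = 1.77·Pd^0.52·e^(0.02·RH+f) = 26.87 μm/a
  Cl⁻ term: 0.102·405.4^0.62·exp(0.033·53+0.04·27.4) = 72.62
  sum: 26.87 + 72.62 → r_corr = 99.49 μm/a
ISO 9223 Table 2 (carbon steel): 80 < 99.5 ≤ 200 μm/a ⇒ C5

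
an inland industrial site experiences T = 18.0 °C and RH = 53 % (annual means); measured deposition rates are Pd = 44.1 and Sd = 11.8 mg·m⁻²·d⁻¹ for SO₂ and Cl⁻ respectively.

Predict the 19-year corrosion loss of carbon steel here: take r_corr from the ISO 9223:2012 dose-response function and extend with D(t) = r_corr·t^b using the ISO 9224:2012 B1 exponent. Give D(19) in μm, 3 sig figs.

carbon steel: temperature factor f = -0.054·(8.0) = -0.4320
  SO₂ term: 1.77·44.1^0.52·exp(0.02·53-0.4320) = 23.76
  Cl⁻ term: 0.102·11.8^0.62·exp(0.033·53+0.04·18.0) = 5.565
  sum: 23.76 + 5.565 → r_corr = 29.32 μm/a
ISO 9224: D(t) = r_corr · t^b with b = 0.523 (carbon steel, B1)
  D(19) = 29.32 × 19^0.523 = 29.32 × 4.664 = 136.8 μm

D(19) = 137 μm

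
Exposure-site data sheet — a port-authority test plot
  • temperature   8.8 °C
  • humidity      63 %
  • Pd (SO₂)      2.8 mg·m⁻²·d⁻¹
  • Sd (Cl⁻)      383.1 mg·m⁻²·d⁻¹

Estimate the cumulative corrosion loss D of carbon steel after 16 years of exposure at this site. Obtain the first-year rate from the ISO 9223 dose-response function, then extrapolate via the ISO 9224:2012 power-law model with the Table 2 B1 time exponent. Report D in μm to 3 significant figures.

carbon steel: f(T) = +0.150·(T−10) [T≤10 °C] = -0.1800
  Pd branch = 1.77·Pd^0.52·e^(0.02·RH+f) = 8.903 μm/a
  Cl⁻ term: 0.102·383.1^0.62·exp(0.033·63+0.04·8.8) = 46.35
  sum: 8.903 + 46.35 → r_corr = 55.25 μm/a
ISO 9224: D(t) = r_corr · t^b with b = 0.523 (carbon steel, B1)
  D(16) = 55.25 × 16^0.523 = 55.25 × 4.263 = 235.6 μm

D(16) = 236 μm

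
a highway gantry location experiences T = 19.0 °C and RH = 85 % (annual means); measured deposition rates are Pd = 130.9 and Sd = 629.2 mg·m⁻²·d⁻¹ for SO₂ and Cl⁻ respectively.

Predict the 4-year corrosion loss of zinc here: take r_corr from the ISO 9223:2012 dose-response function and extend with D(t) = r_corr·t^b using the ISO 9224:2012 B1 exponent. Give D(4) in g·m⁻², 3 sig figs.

zinc: f(T) = -0.071·(T−10) [T>10 °C] = -0.6390
  SO₂ term: 0.0129·130.9^0.44·exp(0.046·85-0.6390) = 2.901
  Cl⁻ term: 0.0175·629.2^0.57·exp(0.008·85+0.085·19.0) = 6.84
  sum: 2.901 + 6.84 → r_corr = 9.741 μm/a
Long-term exponent b (ISO 9224 Table 2, B1) = 0.813
  D(4) = 9.741 × 4^0.813 = 9.741 × 3.087 = 30.07 μm
  Mass loss = 30.07 μm × 7.14 g/cm³ = 214.7 g·m⁻²

D(4) = 215 g·m⁻²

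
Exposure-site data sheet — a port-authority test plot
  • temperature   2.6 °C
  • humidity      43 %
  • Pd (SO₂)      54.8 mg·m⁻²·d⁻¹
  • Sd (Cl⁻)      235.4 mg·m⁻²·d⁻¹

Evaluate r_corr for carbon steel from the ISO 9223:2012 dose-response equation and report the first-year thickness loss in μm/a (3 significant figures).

carbon steel: temperature factor f = +0.150·(-7.4) = -1.1100
  SO₂ term: 1.77·54.8^0.52·exp(0.02·43-1.1100) = 11.06
  Sd branch = 0.102·Sd^0.62·e^(0.033·RH+0.04·T) = 13.82 μm/a
  sum: 11.06 + 13.82 → r_corr = 24.88 μm/a

r_corr = 24.9 μm/a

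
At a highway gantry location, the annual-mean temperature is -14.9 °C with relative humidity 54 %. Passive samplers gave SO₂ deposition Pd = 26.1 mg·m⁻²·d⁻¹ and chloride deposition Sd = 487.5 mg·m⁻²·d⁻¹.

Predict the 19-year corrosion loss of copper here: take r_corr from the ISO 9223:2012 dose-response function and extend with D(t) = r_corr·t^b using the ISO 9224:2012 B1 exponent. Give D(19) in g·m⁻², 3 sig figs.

copper: T≤10 °C ⇒ hinge +0.126·(-14.9−10) = -3.1374
  Pd branch = 0.0053·Pd^0.26·e^(0.059·RH+f) = 0.01299 μm/a
  Sd branch = 0.01025·Sd^0.27·e^(0.036·RH+0.049·T) = 0.1835 μm/a
  sum: 0.01299 + 0.1835 → r_corr = 0.1965 μm/a
Long-term exponent b (ISO 9224 Table 2, B1) = 0.667
  D(19) = 0.1965 × 19^0.667 = 0.1965 × 7.127 = 1.401 μm
  Mass loss = 1.401 μm × 8.96 g/cm³ = 12.55 g·m⁻²

D(19) = 12.5 g·m⁻²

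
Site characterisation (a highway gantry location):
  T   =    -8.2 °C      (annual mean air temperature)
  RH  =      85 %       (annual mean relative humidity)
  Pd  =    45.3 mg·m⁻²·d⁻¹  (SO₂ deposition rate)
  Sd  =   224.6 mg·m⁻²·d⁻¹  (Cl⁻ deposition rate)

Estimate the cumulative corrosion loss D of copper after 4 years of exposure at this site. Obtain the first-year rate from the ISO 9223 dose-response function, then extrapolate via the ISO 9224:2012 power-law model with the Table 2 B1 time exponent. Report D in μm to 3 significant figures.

D(4) = 2.14 μm

copper: f(T) = +0.126·(T−10) [T≤10 °C] = -2.2932
  sulphur-dioxide contribution → 0.2172 μm/a
  chloride contribution → 0.631 μm/a
  total first-year rate 0.8483 μm/a
Long-term exponent b (ISO 9224 Table 2, B1) = 0.667
  D(4) = 0.8483 × 4^0.667 = 0.8483 × 2.521 = 2.138 μm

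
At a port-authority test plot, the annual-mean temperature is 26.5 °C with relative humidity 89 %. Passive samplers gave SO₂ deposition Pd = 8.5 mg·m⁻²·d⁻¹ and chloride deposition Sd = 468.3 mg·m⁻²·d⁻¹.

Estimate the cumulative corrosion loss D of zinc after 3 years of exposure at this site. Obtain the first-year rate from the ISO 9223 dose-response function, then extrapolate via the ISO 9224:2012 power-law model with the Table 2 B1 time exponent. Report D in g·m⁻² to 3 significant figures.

D(3) = 208 g·m⁻²

zinc: f(T) = -0.071·(T−10) [T>10 °C] = -1.1715
  Pd branch = 0.0129·Pd^0.44·e^(0.046·RH+f) = 0.6148 μm/a
  Cl⁻ term: 0.0175·468.3^0.57·exp(0.008·89+0.085·26.5) = 11.29
  sum: 0.6148 + 11.29 → r_corr = 11.91 μm/a
ISO 9224: D(t) = r_corr · t^b with b = 0.813 (zinc, B1)
  D(3) = 11.91 × 3^0.813 = 11.91 × 2.443 = 29.08 μm
  Mass loss = 29.08 μm × 7.14 g/cm³ = 207.6 g·m⁻²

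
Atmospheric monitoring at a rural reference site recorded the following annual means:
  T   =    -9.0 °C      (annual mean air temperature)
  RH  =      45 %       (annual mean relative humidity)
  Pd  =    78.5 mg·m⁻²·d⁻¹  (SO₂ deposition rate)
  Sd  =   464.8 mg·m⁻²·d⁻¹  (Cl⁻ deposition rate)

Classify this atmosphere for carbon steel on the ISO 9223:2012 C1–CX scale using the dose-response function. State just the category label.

carbon steel: T≤10 °C ⇒ hinge +0.150·(-9.0−10) = -2.8500
  Pd branch = 1.77·Pd^0.52·e^(0.02·RH+f) = 2.435 μm/a
  Cl⁻ term: 0.102·464.8^0.62·exp(0.033·45+0.04·-9.0) = 14.15
  sum: 2.435 + 14.15 → r_corr = 16.59 μm/a
Category bounds: 1.3…25 μm/a bracket r_corr ⇒ C2

C2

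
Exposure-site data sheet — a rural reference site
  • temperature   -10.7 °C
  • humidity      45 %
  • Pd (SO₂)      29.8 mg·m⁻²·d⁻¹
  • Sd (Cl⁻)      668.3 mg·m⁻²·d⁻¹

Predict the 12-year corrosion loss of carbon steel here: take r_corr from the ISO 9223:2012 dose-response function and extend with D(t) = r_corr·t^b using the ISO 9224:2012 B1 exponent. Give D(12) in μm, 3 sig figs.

D(12) = 64.9 μm

carbon steel: T≤10 °C ⇒ hinge +0.150·(-10.7−10) = -3.1050
  SO₂ term: 1.77·29.8^0.52·exp(0.02·45-3.1050) = 1.14
  Cl⁻ term: 0.102·668.3^0.62·exp(0.033·45+0.04·-10.7) = 16.56
  r_corr = 1.14 + 16.56 = 17.7 μm/a
Power-law: D(12) = r_corr · 12^0.523
  D(12) = 17.7 × 12^0.523 = 17.7 × 3.668 = 64.93 μm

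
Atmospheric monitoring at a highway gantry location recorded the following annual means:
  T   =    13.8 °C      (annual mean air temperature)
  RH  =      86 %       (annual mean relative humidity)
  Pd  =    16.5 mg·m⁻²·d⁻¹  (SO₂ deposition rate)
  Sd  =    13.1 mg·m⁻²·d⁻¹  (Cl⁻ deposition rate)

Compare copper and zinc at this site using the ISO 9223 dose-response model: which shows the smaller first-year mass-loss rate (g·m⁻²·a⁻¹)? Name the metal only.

copper: T>10 °C ⇒ hinge -0.080·(13.8−10) = -0.3040
  Pd branch = 0.0053·Pd^0.26·e^(0.059·RH+f) = 1.295 μm/a
  Cl⁻ term: 0.01025·13.1^0.27·exp(0.036·86+0.049·13.8) = 0.8926
  r_corr = 1.295 + 0.8926 = 2.188 μm/a
  mass loss = 2.188 μm/a × 8.96 g/cm³ = 19.6 g·m⁻²·a⁻¹
zinc: f(T) = -0.071·(T−10) [T>10 °C] = -0.2698
  SO₂ term: 0.0129·16.5^0.44·exp(0.046·86-0.2698) = 1.767
  Sd branch = 0.0175·Sd^0.57·e^(0.008·RH+0.085·T) = 0.4876 μm/a
  sum: 1.767 + 0.4876 → r_corr = 2.254 μm/a
  mass loss = 2.254 μm/a × 7.14 g/cm³ = 16.1 g·m⁻²·a⁻¹
Ordering by g·m⁻²·a⁻¹: copper (19.6) > zinc (16.1)

zinc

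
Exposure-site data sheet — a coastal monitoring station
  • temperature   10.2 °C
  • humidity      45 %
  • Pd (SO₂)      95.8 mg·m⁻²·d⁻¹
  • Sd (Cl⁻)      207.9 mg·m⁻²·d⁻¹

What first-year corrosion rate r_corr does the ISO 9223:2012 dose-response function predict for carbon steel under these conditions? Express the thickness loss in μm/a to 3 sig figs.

carbon steel: T>10 °C ⇒ hinge -0.054·(10.2−10) = -0.0108
  Pd branch = 1.77·Pd^0.52·e^(0.02·RH+f) = 46.18 μm/a
  Sd branch = 0.102·Sd^0.62·e^(0.033·RH+0.04·T) = 18.53 μm/a
  r_corr = 46.18 + 18.53 = 64.71 μm/a

r_corr = 64.7 μm/a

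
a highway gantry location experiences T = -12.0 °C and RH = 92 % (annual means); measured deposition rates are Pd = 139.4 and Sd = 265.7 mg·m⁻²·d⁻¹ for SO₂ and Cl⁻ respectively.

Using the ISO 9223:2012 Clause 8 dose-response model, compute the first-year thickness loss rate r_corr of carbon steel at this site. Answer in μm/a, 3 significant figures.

carbon steel: T≤10 °C ⇒ hinge +0.150·(-12.0−10) = -3.3000
  SO₂ term: 1.77·139.4^0.52·exp(0.02·92-3.3000) = 5.357
  Sd branch = 0.102·Sd^0.62·e^(0.033·RH+0.04·T) = 41.86 μm/a
  sum: 5.357 + 41.86 → r_corr = 47.22 μm/a

r_corr = 47.2 μm/a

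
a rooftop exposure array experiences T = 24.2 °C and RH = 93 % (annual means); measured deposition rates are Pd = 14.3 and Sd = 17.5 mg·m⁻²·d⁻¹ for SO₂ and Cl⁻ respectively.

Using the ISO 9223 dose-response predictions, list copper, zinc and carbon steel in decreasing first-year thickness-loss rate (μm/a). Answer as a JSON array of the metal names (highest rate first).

["carbon steel", "copper", "zinc"]

copper: f(T) = -0.080·(T−10) [T>10 °C] = -1.1360
  sulphur-dioxide contribution → 0.8209 μm/a
  chloride contribution → 2.067 μm/a
  total first-year rate 2.888 μm/a
zinc: T>10 °C ⇒ hinge -0.071·(24.2−10) = -1.0082
  sulphur-dioxide contribution → 1.094 μm/a
  chloride contribution → 1.472 μm/a
  ⇒ r_corr(zinc) = 2.566 μm/a
carbon steel: f(T) = -0.054·(T−10) [T>10 °C] = -0.7668
  sulphur-dioxide contribution → 21.06 μm/a
  chloride contribution → 34.08 μm/a
  ⇒ r_corr(carbon steel) = 55.15 μm/a
Ordering by μm/a: carbon steel (55.1) > copper (2.89) > zinc (2.57)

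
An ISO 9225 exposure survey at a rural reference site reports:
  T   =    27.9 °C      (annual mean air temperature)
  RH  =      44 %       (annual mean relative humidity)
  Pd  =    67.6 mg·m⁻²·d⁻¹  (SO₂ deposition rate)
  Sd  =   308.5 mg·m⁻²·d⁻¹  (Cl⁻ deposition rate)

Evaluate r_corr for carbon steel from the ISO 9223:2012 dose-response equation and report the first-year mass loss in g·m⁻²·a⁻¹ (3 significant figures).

carbon steel: temperature factor f = -0.054·(17.9) = -0.9666
  Pd branch = 1.77·Pd^0.52·e^(0.02·RH+f) = 14.52 μm/a
  Cl⁻ term: 0.102·308.5^0.62·exp(0.033·44+0.04·27.9) = 46.47
  sum: 14.52 + 46.47 → r_corr = 60.99 μm/a
Convert to mass loss: 60.99 μm/a × 7.85 g/cm³ = 478.8 g·m⁻²·a⁻¹

r_corr = 479 g·m⁻²·a⁻¹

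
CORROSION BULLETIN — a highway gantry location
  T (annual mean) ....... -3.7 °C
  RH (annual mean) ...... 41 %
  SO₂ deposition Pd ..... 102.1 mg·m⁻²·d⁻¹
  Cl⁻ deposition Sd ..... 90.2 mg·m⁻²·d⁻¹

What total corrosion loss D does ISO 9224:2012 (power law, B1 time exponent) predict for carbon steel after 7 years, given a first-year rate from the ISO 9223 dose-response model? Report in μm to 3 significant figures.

carbon steel: f(T) = +0.150·(T−10) [T≤10 °C] = -2.0550
  SO₂ term: 1.77·102.1^0.52·exp(0.02·41-2.0550) = 5.706
  Sd branch = 0.102·Sd^0.62·e^(0.033·RH+0.04·T) = 5.548 μm/a
  sum: 5.706 + 5.548 → r_corr = 11.25 μm/a
Power-law: D(7) = r_corr · 7^0.523
  D(7) = 11.25 × 7^0.523 = 11.25 × 2.767 = 31.14 μm

D(7) = 31.1 μm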